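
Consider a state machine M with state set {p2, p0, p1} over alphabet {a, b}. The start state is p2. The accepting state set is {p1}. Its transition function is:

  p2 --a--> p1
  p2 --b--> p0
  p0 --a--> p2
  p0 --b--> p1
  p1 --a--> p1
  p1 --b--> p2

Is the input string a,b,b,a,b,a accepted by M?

No

start at p2
read 'a': p2 → p1
read 'b': p1 → p2
read 'b': p2 → p0
read 'a': p0 → p2
read 'b': p2 → p0
read 'a': p0 → p2
End state p2 is not accepting.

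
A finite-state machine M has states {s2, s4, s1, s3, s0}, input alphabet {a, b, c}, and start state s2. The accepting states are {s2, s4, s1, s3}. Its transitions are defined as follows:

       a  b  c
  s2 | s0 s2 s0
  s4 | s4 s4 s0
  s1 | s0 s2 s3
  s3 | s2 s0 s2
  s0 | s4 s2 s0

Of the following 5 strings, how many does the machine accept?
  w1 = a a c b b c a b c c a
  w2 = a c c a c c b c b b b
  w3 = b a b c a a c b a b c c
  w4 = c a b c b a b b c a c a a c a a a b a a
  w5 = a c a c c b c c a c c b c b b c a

4

w1: s2 → s0 → s4 → s0 → s2 → s2 → s0 → s4 → s4 → s0 → s0 → s4  → end s4, accepted
w2: s2 → s0 → s0 → s0 → s4 → s0 → s0 → s2 → s0 → s2 → s2 → s2  → end s2, accepted
w3: s2 → s2 → s0 → s2 → s0 → s4 → s4 → s0 → s2 → s0 → s2 → s0 → s0  → end s0, rejected
w4: s2 → s0 → s4 → s4 → s0 → s2 → s0 → s2 → s2 → s0 → s4 → s0 → s4 → s4 → s0 → s4 → s4 → s4 → s4 → s4 → s4  → end s4, accepted
w5: s2 → s0 → s0 → s4 → s0 → s0 → s2 → s0 → s0 → s4 → s0 → s0 → s2 → s0 → s2 → s2 → s0 → s4  → end s4, accepted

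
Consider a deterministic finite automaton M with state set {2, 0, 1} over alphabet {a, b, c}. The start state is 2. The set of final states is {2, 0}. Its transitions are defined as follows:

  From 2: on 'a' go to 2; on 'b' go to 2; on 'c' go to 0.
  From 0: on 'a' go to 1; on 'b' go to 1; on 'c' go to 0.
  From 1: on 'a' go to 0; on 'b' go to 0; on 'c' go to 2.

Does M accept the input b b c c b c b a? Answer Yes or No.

Yes

start at 2
read 'b': 2 → 2
read 'b': 2 → 2
read 'c': 2 → 0
read 'c': 0 → 0
read 'b': 0 → 1
read 'c': 1 → 2
read 'b': 2 → 2
read 'a': 2 → 2
End state 2 is accepting.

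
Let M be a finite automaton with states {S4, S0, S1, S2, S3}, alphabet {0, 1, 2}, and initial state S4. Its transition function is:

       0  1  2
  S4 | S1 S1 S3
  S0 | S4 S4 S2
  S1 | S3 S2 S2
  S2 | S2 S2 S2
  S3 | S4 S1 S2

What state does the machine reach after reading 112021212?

S2

start at S4
read '1': S4 → S1
read '1': S1 → S2
read '2': S2 → S2
read '0': S2 → S2
read '2': S2 → S2
read '1': S2 → S2
read '2': S2 → S2
read '1': S2 → S2
read '2': S2 → S2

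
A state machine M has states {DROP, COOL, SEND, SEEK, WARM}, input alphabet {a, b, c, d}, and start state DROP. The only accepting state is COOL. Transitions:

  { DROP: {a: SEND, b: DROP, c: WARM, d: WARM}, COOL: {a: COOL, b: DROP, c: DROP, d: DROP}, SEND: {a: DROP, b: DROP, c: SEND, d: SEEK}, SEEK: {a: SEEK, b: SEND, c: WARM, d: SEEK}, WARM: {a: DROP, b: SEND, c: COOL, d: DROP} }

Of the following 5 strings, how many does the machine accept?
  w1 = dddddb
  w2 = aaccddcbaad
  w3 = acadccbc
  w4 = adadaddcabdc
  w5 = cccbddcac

1

w1: Trace: DROP -d-> WARM -d-> DROP -d-> WARM -d-> DROP -d-> WARM -b-> SEND  → end SEND, rejected
w2: Trace: DROP -a-> SEND -a-> DROP -c-> WARM -c-> COOL -d-> DROP -d-> WARM -c-> COOL -b-> DROP -a-> SEND -a-> DROP -d-> WARM  → end WARM, rejected
w3: Trace: DROP -a-> SEND -c-> SEND -a-> DROP -d-> WARM -c-> COOL -c-> DROP -b-> DROP -c-> WARM  → end WARM, rejected
w4: Trace: DROP -a-> SEND -d-> SEEK -a-> SEEK -d-> SEEK -a-> SEEK -d-> SEEK -d-> SEEK -c-> WARM -a-> DROP -b-> DROP -d-> WARM -c-> COOL  → end COOL, accepted
w5: Trace: DROP -c-> WARM -c-> COOL -c-> DROP -b-> DROP -d-> WARM -d-> DROP -c-> WARM -a-> DROP -c-> WARM  → end WARM, rejected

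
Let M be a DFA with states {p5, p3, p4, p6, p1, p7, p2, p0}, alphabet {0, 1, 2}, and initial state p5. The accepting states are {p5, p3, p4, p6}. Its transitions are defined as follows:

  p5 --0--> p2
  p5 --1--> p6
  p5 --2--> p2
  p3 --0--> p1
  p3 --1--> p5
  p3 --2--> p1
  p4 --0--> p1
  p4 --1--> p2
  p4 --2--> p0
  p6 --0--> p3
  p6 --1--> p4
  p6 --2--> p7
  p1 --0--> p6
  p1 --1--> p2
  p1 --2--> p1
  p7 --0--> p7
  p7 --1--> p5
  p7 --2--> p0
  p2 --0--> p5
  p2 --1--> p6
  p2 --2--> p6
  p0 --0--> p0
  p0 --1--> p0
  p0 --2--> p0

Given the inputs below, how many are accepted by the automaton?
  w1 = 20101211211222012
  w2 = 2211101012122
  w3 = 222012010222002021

w1: p5 → p2 → p5 → p6 → p3 → p5 → p2 → p6 → p4 → p0 → p0 → p0 → p0 → p0 → p0 → p0 → p0 → p0  → end p0, rejected
w2: p5 → p2 → p6 → p4 → p2 → p6 → p3 → p5 → p2 → p6 → p7 → p5 → p2 → p6  → end p6, accepted
w3: p5 → p2 → p6 → p7 → p7 → p5 → p2 → p5 → p6 → p3 → p1 → p1 → p1 → p6 → p3 → p1 → p6 → p7 → p5  → end p5, accepted

2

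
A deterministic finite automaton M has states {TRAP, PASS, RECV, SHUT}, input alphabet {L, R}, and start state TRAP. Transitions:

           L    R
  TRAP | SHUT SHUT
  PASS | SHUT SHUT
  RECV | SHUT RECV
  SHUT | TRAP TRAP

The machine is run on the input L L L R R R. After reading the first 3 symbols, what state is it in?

SHUT

Trace: TRAP -L-> SHUT -L-> TRAP -L-> SHUT
After 3 symbols: SHUT.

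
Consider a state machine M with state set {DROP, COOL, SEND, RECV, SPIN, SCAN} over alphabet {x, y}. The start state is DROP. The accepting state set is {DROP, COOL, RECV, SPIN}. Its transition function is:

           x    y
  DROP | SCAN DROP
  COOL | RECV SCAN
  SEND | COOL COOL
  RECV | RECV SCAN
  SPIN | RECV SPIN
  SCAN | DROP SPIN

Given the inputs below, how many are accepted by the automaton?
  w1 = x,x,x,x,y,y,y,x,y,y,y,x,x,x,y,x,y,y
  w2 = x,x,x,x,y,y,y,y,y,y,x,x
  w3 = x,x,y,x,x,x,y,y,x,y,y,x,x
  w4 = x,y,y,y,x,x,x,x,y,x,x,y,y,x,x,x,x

4

w1: Trace: DROP -x-> SCAN -x-> DROP -x-> SCAN -x-> DROP -y-> DROP -y-> DROP -y-> DROP -x-> SCAN -y-> SPIN -y-> SPIN -y-> SPIN -x-> RECV -x-> RECV -x-> RECV -y-> SCAN -x-> DROP -y-> DROP -y-> DROP  → end DROP, accepted
w2: Trace: DROP -x-> SCAN -x-> DROP -x-> SCAN -x-> DROP -y-> DROP -y-> DROP -y-> DROP -y-> DROP -y-> DROP -y-> DROP -x-> SCAN -x-> DROP  → end DROP, accepted
w3: Trace: DROP -x-> SCAN -x-> DROP -y-> DROP -x-> SCAN -x-> DROP -x-> SCAN -y-> SPIN -y-> SPIN -x-> RECV -y-> SCAN -y-> SPIN -x-> RECV -x-> RECV  → end RECV, accepted
w4: Trace: DROP -x-> SCAN -y-> SPIN -y-> SPIN -y-> SPIN -x-> RECV -x-> RECV -x-> RECV -x-> RECV -y-> SCAN -x-> DROP -x-> SCAN -y-> SPIN -y-> SPIN -x-> RECV -x-> RECV -x-> RECV -x-> RECV  → end RECV, accepted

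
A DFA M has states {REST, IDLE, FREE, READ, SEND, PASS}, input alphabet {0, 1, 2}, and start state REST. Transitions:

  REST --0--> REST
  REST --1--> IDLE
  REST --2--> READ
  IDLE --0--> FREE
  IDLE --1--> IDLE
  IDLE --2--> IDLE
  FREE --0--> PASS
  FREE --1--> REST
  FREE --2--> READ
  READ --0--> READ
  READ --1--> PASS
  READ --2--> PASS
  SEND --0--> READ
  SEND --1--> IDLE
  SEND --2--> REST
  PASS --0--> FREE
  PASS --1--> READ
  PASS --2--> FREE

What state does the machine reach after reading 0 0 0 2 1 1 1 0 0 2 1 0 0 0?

REST

start at REST
read '0': REST → REST
read '0': REST → REST
read '0': REST → REST
read '2': REST → READ
read '1': READ → PASS
read '1': PASS → READ
read '1': READ → PASS
read '0': PASS → FREE
read '0': FREE → PASS
read '2': PASS → FREE
read '1': FREE → REST
read '0': REST → REST
read '0': REST → REST
read '0': REST → REST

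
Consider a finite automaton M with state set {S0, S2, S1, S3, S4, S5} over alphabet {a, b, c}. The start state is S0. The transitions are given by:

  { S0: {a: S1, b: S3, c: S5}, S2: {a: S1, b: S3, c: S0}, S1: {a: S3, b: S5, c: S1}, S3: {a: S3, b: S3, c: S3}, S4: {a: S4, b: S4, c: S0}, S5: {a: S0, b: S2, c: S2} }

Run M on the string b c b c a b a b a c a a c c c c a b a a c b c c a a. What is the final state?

Trace: S0 -b-> S3 -c-> S3 -b-> S3 -c-> S3 -a-> S3 -b-> S3 -a-> S3 -b-> S3 -a-> S3 -c-> S3 -a-> S3 -a-> S3 -c-> S3 -c-> S3 -c-> S3 -c-> S3 -a-> S3 -b-> S3 -a-> S3 -a-> S3 -c-> S3 -b-> S3 -c-> S3 -c-> S3 -a-> S3 -a-> S3

S3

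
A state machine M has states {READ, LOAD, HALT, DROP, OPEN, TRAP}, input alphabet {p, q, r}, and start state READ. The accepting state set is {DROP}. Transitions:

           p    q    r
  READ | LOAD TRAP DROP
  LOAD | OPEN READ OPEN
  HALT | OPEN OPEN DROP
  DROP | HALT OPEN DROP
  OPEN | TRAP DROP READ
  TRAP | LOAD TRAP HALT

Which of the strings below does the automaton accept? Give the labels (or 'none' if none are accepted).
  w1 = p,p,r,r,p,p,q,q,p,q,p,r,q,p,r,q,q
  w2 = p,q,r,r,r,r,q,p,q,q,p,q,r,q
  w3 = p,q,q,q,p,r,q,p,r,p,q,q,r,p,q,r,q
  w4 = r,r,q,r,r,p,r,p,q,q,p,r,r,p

w1

w1: READ → LOAD → OPEN → READ → DROP → HALT → OPEN → DROP → OPEN → TRAP → TRAP → LOAD → OPEN → DROP → HALT → DROP → OPEN → DROP  → end DROP, accepted
w2: READ → LOAD → READ → DROP → DROP → DROP → DROP → OPEN → TRAP → TRAP → TRAP → LOAD → READ → DROP → OPEN  → end OPEN, rejected
w3: READ → LOAD → READ → TRAP → TRAP → LOAD → OPEN → DROP → HALT → DROP → HALT → OPEN → DROP → DROP → HALT → OPEN → READ → TRAP  → end TRAP, rejected
w4: READ → DROP → DROP → OPEN → READ → DROP → HALT → DROP → HALT → OPEN → DROP → HALT → DROP → DROP → HALT  → end HALT, rejected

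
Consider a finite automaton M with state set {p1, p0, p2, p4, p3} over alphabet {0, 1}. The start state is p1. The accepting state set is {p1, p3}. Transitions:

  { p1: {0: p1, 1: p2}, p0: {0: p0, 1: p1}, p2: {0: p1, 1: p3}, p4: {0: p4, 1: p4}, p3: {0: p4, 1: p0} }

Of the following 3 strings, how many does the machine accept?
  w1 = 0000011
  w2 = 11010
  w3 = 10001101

w1: p1 → p1 → p1 → p1 → p1 → p1 → p2 → p3  → end p3, accepted
w2: p1 → p2 → p3 → p4 → p4 → p4  → end p4, rejected
w3: p1 → p2 → p1 → p1 → p1 → p2 → p3 → p4 → p4  → end p4, rejected

1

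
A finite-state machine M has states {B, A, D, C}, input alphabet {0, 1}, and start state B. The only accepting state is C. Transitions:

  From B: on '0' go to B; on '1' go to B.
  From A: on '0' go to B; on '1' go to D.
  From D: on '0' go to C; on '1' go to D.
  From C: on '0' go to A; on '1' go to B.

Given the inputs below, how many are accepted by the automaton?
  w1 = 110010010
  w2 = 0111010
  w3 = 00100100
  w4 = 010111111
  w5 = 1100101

w1: B → B → B → B → B → B → B → B → B → B  → end B, rejected
w2: B → B → B → B → B → B → B → B  → end B, rejected
w3: B → B → B → B → B → B → B → B → B  → end B, rejected
w4: B → B → B → B → B → B → B → B → B → B  → end B, rejected
w5: B → B → B → B → B → B → B → B  → end B, rejected

0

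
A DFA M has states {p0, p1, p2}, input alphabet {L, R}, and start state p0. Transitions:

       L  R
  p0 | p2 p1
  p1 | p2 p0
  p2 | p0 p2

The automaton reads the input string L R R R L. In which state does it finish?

p0 → p2 → p2 → p2 → p2 → p0

p0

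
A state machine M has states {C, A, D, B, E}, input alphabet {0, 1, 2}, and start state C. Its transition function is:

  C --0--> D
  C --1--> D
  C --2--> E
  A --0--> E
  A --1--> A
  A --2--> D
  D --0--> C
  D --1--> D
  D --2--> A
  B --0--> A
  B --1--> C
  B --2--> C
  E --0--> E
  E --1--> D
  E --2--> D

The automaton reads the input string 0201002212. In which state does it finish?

A

start at C
read '0': C → D
read '2': D → A
read '0': A → E
read '1': E → D
read '0': D → C
read '0': C → D
read '2': D → A
read '2': A → D
read '1': D → D
read '2': D → A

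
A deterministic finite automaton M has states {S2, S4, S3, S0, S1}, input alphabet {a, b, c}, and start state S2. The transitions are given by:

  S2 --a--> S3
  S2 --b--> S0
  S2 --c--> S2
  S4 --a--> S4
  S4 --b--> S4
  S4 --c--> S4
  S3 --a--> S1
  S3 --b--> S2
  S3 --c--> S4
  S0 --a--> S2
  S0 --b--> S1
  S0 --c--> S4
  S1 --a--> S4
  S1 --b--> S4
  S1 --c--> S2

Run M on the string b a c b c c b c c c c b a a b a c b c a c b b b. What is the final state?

S2 → S0 → S2 → S2 → S0 → S4 → S4 → S4 → S4 → S4 → S4 → S4 → S4 → S4 → S4 → S4 → S4 → S4 → S4 → S4 → S4 → S4 → S4 → S4 → S4

S4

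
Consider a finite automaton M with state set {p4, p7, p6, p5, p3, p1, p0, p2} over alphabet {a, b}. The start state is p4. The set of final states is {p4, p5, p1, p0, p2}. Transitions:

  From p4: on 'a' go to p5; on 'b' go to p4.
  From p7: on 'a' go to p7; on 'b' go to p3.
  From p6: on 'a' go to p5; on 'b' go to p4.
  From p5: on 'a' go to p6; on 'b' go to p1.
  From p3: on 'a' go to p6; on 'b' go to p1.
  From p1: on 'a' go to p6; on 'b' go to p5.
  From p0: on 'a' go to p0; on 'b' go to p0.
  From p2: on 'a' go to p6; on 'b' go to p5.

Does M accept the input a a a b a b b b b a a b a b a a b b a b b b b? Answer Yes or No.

Trace: p4 -a-> p5 -a-> p6 -a-> p5 -b-> p1 -a-> p6 -b-> p4 -b-> p4 -b-> p4 -b-> p4 -a-> p5 -a-> p6 -b-> p4 -a-> p5 -b-> p1 -a-> p6 -a-> p5 -b-> p1 -b-> p5 -a-> p6 -b-> p4 -b-> p4 -b-> p4 -b-> p4
End state p4 is accepting.

Yes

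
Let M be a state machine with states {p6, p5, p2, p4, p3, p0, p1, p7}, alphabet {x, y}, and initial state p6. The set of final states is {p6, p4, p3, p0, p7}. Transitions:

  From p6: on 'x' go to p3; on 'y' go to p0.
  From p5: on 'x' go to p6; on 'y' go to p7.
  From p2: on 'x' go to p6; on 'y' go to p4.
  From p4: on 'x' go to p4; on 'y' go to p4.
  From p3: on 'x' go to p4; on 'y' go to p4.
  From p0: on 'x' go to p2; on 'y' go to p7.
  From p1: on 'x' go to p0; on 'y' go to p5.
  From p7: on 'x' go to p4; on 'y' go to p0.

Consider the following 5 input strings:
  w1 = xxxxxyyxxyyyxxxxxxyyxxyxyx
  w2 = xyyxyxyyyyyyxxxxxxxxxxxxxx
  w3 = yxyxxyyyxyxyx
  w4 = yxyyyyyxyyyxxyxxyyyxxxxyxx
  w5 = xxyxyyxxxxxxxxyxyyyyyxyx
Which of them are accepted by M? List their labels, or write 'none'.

w1: p6 → p3 → p4 → p4 → p4 → p4 → p4 → p4 → p4 → p4 → p4 → p4 → p4 → p4 → p4 → p4 → p4 → p4 → p4 → p4 → p4 → p4 → p4 → p4 → p4 → p4 → p4  → end p4, accepted
w2: p6 → p3 → p4 → p4 → p4 → p4 → p4 → p4 → p4 → p4 → p4 → p4 → p4 → p4 → p4 → p4 → p4 → p4 → p4 → p4 → p4 → p4 → p4 → p4 → p4 → p4 → p4  → end p4, accepted
w3: p6 → p0 → p2 → p4 → p4 → p4 → p4 → p4 → p4 → p4 → p4 → p4 → p4 → p4  → end p4, accepted
w4: p6 → p0 → p2 → p4 → p4 → p4 → p4 → p4 → p4 → p4 → p4 → p4 → p4 → p4 → p4 → p4 → p4 → p4 → p4 → p4 → p4 → p4 → p4 → p4 → p4 → p4 → p4  → end p4, accepted
w5: p6 → p3 → p4 → p4 → p4 → p4 → p4 → p4 → p4 → p4 → p4 → p4 → p4 → p4 → p4 → p4 → p4 → p4 → p4 → p4 → p4 → p4 → p4 → p4 → p4  → end p4, accepted

w1, w2, w3, w4, w5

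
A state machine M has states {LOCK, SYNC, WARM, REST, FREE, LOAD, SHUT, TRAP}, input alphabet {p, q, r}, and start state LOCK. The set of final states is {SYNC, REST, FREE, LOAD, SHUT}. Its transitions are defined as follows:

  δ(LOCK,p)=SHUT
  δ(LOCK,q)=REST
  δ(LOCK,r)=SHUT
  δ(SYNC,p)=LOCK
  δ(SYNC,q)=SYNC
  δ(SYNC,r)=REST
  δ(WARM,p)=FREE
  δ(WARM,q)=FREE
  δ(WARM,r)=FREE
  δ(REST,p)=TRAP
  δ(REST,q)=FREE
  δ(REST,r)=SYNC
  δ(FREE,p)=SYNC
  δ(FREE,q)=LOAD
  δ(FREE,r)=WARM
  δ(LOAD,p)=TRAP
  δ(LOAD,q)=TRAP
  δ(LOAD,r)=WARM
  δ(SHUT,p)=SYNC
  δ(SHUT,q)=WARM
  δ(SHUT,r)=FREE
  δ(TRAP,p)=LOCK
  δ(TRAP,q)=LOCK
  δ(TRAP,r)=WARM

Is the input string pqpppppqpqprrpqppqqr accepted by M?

No

LOCK → SHUT → WARM → FREE → SYNC → LOCK → SHUT → SYNC → SYNC → LOCK → REST → TRAP → WARM → FREE → SYNC → SYNC → LOCK → SHUT → WARM → FREE → WARM
End state WARM is not accepting.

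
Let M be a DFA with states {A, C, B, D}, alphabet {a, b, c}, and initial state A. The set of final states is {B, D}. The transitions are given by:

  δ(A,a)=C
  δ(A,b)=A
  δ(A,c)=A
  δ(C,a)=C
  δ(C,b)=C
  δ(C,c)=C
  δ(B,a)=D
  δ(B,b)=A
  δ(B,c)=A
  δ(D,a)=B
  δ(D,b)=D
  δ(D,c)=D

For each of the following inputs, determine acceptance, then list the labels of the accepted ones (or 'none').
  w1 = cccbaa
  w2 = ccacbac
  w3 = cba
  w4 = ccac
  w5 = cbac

none

w1: A → A → A → A → A → C → C  → end C, rejected
w2: A → A → A → C → C → C → C → C  → end C, rejected
w3: A → A → A → C  → end C, rejected
w4: A → A → A → C → C  → end C, rejected
w5: A → A → A → C → C  → end C, rejected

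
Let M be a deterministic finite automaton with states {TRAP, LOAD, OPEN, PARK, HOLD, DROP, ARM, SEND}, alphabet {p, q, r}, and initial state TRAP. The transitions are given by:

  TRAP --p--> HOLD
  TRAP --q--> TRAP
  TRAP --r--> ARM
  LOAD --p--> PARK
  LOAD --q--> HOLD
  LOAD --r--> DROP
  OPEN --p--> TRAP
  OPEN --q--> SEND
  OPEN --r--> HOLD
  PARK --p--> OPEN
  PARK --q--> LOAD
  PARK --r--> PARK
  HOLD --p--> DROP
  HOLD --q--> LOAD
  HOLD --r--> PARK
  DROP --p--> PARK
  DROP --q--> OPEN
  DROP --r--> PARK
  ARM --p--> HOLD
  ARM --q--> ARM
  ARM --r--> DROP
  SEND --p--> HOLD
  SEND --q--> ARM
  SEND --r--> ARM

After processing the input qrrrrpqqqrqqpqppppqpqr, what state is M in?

DROP

Trace: TRAP -q-> TRAP -r-> ARM -r-> DROP -r-> PARK -r-> PARK -p-> OPEN -q-> SEND -q-> ARM -q-> ARM -r-> DROP -q-> OPEN -q-> SEND -p-> HOLD -q-> LOAD -p-> PARK -p-> OPEN -p-> TRAP -p-> HOLD -q-> LOAD -p-> PARK -q-> LOAD -r-> DROP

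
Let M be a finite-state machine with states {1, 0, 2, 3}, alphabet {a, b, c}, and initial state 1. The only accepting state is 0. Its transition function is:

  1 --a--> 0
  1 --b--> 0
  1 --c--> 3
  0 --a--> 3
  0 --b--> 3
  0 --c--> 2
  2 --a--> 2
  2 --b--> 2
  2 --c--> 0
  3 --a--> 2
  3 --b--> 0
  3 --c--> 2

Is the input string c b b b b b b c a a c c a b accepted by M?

No

Trace: 1 -c-> 3 -b-> 0 -b-> 3 -b-> 0 -b-> 3 -b-> 0 -b-> 3 -c-> 2 -a-> 2 -a-> 2 -c-> 0 -c-> 2 -a-> 2 -b-> 2
End state 2 is not accepting.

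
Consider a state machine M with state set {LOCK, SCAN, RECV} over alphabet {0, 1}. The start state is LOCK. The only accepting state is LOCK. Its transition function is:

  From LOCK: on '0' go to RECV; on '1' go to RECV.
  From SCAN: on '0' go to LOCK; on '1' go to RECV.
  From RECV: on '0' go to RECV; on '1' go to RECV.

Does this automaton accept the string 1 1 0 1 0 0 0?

Trace: LOCK -1-> RECV -1-> RECV -0-> RECV -1-> RECV -0-> RECV -0-> RECV -0-> RECV
End state RECV is not accepting.

No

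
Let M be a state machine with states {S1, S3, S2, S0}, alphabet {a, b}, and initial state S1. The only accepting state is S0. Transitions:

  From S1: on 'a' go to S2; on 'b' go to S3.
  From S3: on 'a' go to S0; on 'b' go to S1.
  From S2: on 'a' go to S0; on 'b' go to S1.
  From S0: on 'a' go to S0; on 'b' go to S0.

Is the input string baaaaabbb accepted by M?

start at S1
read 'b': S1 → S3
read 'a': S3 → S0
read 'a': S0 → S0
read 'a': S0 → S0
read 'a': S0 → S0
read 'a': S0 → S0
read 'b': S0 → S0
read 'b': S0 → S0
read 'b': S0 → S0
End state S0 is accepting.

Yes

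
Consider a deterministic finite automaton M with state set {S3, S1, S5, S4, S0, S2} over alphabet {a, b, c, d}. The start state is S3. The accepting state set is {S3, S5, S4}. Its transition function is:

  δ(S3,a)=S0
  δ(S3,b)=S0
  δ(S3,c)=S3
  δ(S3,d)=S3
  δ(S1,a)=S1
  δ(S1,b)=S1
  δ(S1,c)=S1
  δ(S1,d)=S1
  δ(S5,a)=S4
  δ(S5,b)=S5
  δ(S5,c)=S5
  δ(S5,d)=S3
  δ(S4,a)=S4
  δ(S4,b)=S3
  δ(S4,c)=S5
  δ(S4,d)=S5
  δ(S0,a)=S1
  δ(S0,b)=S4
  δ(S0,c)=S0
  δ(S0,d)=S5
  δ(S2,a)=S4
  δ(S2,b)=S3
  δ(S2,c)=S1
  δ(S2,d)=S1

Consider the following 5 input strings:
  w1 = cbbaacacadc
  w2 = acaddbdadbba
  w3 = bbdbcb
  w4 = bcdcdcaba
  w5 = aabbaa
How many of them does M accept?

w1:
  start at S3
  read 'c': S3 → S3
  read 'b': S3 → S0
  read 'b': S0 → S4
  read 'a': S4 → S4
  read 'a': S4 → S4
  read 'c': S4 → S5
  read 'a': S5 → S4
  read 'c': S4 → S5
  read 'a': S5 → S4
  read 'd': S4 → S5
  read 'c': S5 → S5
  end S5, accepted
w2:
  start at S3
  read 'a': S3 → S0
  read 'c': S0 → S0
  read 'a': S0 → S1
  read 'd': S1 → S1
  read 'd': S1 → S1
  read 'b': S1 → S1
  read 'd': S1 → S1
  read 'a': S1 → S1
  read 'd': S1 → S1
  read 'b': S1 → S1
  read 'b': S1 → S1
  read 'a': S1 → S1
  end S1, rejected
w3:
  start at S3
  read 'b': S3 → S0
  read 'b': S0 → S4
  read 'd': S4 → S5
  read 'b': S5 → S5
  read 'c': S5 → S5
  read 'b': S5 → S5
  end S5, accepted
w4:
  start at S3
  read 'b': S3 → S0
  read 'c': S0 → S0
  read 'd': S0 → S5
  read 'c': S5 → S5
  read 'd': S5 → S3
  read 'c': S3 → S3
  read 'a': S3 → S0
  read 'b': S0 → S4
  read 'a': S4 → S4
  end S4, accepted
w5:
  start at S3
  read 'a': S3 → S0
  read 'a': S0 → S1
  read 'b': S1 → S1
  read 'b': S1 → S1
  read 'a': S1 → S1
  read 'a': S1 → S1
  end S1, rejected

3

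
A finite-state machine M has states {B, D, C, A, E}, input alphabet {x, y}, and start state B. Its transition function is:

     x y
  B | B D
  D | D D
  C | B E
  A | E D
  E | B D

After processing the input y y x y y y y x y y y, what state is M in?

Trace: B -y-> D -y-> D -x-> D -y-> D -y-> D -y-> D -y-> D -x-> D -y-> D -y-> D -y-> D

D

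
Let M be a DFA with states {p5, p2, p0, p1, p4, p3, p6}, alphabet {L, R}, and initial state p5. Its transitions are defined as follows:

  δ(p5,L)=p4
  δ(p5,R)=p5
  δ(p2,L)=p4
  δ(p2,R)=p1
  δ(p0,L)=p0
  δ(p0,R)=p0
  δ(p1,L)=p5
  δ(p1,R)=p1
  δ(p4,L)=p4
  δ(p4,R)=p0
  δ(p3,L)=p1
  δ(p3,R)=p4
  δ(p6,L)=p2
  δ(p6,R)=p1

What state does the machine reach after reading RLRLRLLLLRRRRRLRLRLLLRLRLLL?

p0

start at p5
read 'R': p5 → p5
read 'L': p5 → p4
read 'R': p4 → p0
read 'L': p0 → p0
read 'R': p0 → p0
read 'L': p0 → p0
read 'L': p0 → p0
read 'L': p0 → p0
read 'L': p0 → p0
read 'R': p0 → p0
read 'R': p0 → p0
read 'R': p0 → p0
read 'R': p0 → p0
read 'R': p0 → p0
read 'L': p0 → p0
read 'R': p0 → p0
read 'L': p0 → p0
read 'R': p0 → p0
read 'L': p0 → p0
read 'L': p0 → p0
read 'L': p0 → p0
read 'R': p0 → p0
read 'L': p0 → p0
read 'R': p0 → p0
read 'L': p0 → p0
read 'L': p0 → p0
read 'L': p0 → p0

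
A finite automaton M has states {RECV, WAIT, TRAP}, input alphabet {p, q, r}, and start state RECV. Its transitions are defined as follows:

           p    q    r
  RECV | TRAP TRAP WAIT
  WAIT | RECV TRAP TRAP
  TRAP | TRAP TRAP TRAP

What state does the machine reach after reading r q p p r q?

TRAP

Trace: RECV -r-> WAIT -q-> TRAP -p-> TRAP -p-> TRAP -r-> TRAP -q-> TRAP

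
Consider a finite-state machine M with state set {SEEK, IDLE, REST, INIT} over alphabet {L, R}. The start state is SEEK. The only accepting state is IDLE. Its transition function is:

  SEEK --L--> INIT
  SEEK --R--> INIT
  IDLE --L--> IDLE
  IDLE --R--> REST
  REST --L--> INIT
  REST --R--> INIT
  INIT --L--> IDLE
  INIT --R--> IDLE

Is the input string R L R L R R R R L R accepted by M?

No

SEEK → INIT → IDLE → REST → INIT → IDLE → REST → INIT → IDLE → IDLE → REST
End state REST is not accepting.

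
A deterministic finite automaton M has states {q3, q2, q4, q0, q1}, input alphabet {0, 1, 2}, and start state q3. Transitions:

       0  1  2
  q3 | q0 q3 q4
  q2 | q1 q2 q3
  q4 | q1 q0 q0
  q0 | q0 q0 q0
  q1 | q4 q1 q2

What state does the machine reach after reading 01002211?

q3 → q0 → q0 → q0 → q0 → q0 → q0 → q0 → q0

q0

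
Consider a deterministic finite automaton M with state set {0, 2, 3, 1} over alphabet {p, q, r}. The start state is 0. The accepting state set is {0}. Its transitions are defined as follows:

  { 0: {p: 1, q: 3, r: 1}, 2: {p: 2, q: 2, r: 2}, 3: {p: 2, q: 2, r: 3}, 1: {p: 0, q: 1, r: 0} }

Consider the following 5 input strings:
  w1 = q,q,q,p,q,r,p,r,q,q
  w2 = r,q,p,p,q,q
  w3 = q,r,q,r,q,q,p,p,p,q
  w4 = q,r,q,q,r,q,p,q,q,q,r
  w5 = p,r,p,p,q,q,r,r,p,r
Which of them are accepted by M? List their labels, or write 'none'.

none

w1:
  start at 0
  read 'q': 0 → 3
  read 'q': 3 → 2
  read 'q': 2 → 2
  read 'p': 2 → 2
  read 'q': 2 → 2
  read 'r': 2 → 2
  read 'p': 2 → 2
  read 'r': 2 → 2
  read 'q': 2 → 2
  read 'q': 2 → 2
  end 2, rejected
w2:
  start at 0
  read 'r': 0 → 1
  read 'q': 1 → 1
  read 'p': 1 → 0
  read 'p': 0 → 1
  read 'q': 1 → 1
  read 'q': 1 → 1
  end 1, rejected
w3:
  start at 0
  read 'q': 0 → 3
  read 'r': 3 → 3
  read 'q': 3 → 2
  read 'r': 2 → 2
  read 'q': 2 → 2
  read 'q': 2 → 2
  read 'p': 2 → 2
  read 'p': 2 → 2
  read 'p': 2 → 2
  read 'q': 2 → 2
  end 2, rejected
w4:
  start at 0
  read 'q': 0 → 3
  read 'r': 3 → 3
  read 'q': 3 → 2
  read 'q': 2 → 2
  read 'r': 2 → 2
  read 'q': 2 → 2
  read 'p': 2 → 2
  read 'q': 2 → 2
  read 'q': 2 → 2
  read 'q': 2 → 2
  read 'r': 2 → 2
  end 2, rejected
w5:
  start at 0
  read 'p': 0 → 1
  read 'r': 1 → 0
  read 'p': 0 → 1
  read 'p': 1 → 0
  read 'q': 0 → 3
  read 'q': 3 → 2
  read 'r': 2 → 2
  read 'r': 2 → 2
  read 'p': 2 → 2
  read 'r': 2 → 2
  end 2, rejected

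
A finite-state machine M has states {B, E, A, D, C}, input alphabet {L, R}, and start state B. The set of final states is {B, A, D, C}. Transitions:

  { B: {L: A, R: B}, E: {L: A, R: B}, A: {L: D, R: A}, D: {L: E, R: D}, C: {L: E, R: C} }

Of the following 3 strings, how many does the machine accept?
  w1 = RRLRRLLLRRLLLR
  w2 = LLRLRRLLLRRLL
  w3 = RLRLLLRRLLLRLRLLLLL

w1: B → B → B → A → A → A → D → E → A → A → A → D → E → A → A  → end A, accepted
w2: B → A → D → D → E → B → B → A → D → E → B → B → A → D  → end D, accepted
w3: B → B → A → A → D → E → A → A → A → D → E → A → A → D → D → E → A → D → E → A  → end A, accepted

3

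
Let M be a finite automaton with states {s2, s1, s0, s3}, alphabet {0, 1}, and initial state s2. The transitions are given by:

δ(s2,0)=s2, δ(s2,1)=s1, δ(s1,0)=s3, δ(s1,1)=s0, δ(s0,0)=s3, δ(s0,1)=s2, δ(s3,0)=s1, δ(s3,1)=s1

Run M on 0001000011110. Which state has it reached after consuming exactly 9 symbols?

s0

Trace: s2 -0-> s2 -0-> s2 -0-> s2 -1-> s1 -0-> s3 -0-> s1 -0-> s3 -0-> s1 -1-> s0
After 9 symbols: s0.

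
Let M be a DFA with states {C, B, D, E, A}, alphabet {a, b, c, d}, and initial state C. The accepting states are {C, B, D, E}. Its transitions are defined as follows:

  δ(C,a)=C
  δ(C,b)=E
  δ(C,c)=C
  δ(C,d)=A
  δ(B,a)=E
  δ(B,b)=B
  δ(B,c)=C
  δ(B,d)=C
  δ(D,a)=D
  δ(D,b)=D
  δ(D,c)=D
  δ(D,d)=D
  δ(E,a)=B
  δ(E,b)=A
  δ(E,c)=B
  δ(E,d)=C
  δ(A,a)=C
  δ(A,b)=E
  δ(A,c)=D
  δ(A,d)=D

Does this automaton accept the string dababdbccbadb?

Yes

C → A → C → E → B → B → C → E → B → C → E → B → C → E
End state E is accepting.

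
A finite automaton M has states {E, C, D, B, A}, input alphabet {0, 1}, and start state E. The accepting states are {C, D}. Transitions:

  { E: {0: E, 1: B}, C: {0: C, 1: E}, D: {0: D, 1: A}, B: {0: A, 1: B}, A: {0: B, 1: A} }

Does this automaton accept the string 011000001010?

start at E
read '0': E → E
read '1': E → B
read '1': B → B
read '0': B → A
read '0': A → B
read '0': B → A
read '0': A → B
read '0': B → A
read '1': A → A
read '0': A → B
read '1': B → B
read '0': B → A
End state A is not accepting.

No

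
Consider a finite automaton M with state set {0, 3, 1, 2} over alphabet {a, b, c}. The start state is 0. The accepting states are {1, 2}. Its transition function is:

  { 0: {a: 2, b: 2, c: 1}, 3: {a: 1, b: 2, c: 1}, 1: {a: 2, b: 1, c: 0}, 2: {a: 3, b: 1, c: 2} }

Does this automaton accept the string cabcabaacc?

Trace: 0 -c-> 1 -a-> 2 -b-> 1 -c-> 0 -a-> 2 -b-> 1 -a-> 2 -a-> 3 -c-> 1 -c-> 0
End state 0 is not accepting.

No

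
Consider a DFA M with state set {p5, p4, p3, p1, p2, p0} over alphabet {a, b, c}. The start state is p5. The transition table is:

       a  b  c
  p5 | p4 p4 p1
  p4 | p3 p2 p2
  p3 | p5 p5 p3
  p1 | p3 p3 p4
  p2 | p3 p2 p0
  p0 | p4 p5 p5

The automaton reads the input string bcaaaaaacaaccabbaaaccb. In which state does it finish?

Trace: p5 -b-> p4 -c-> p2 -a-> p3 -a-> p5 -a-> p4 -a-> p3 -a-> p5 -a-> p4 -c-> p2 -a-> p3 -a-> p5 -c-> p1 -c-> p4 -a-> p3 -b-> p5 -b-> p4 -a-> p3 -a-> p5 -a-> p4 -c-> p2 -c-> p0 -b-> p5

p5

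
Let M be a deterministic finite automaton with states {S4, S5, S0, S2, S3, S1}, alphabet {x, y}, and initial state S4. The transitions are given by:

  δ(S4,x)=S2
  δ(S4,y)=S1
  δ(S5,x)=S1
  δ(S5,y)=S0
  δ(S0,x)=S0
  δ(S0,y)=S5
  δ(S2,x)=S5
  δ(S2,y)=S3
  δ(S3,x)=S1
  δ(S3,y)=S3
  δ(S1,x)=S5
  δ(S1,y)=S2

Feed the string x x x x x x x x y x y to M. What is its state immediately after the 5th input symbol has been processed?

Trace: S4 -x-> S2 -x-> S5 -x-> S1 -x-> S5 -x-> S1
After 5 symbols: S1.

S1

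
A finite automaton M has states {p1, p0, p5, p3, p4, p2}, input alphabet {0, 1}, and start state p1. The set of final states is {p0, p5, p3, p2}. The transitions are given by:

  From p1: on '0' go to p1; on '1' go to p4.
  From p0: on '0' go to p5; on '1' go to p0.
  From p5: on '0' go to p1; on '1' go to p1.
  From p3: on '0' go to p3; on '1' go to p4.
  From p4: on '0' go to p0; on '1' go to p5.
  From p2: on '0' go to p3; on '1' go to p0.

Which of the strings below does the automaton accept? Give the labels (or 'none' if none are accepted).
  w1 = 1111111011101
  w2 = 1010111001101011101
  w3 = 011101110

none

w1:
  start at p1
  read '1': p1 → p4
  read '1': p4 → p5
  read '1': p5 → p1
  read '1': p1 → p4
  read '1': p4 → p5
  read '1': p5 → p1
  read '1': p1 → p4
  read '0': p4 → p0
  read '1': p0 → p0
  read '1': p0 → p0
  read '1': p0 → p0
  read '0': p0 → p5
  read '1': p5 → p1
  end p1, rejected
w2:
  start at p1
  read '1': p1 → p4
  read '0': p4 → p0
  read '1': p0 → p0
  read '0': p0 → p5
  read '1': p5 → p1
  read '1': p1 → p4
  read '1': p4 → p5
  read '0': p5 → p1
  read '0': p1 → p1
  read '1': p1 → p4
  read '1': p4 → p5
  read '0': p5 → p1
  read '1': p1 → p4
  read '0': p4 → p0
  read '1': p0 → p0
  read '1': p0 → p0
  read '1': p0 → p0
  read '0': p0 → p5
  read '1': p5 → p1
  end p1, rejected
w3:
  start at p1
  read '0': p1 → p1
  read '1': p1 → p4
  read '1': p4 → p5
  read '1': p5 → p1
  read '0': p1 → p1
  read '1': p1 → p4
  read '1': p4 → p5
  read '1': p5 → p1
  read '0': p1 → p1
  end p1, rejected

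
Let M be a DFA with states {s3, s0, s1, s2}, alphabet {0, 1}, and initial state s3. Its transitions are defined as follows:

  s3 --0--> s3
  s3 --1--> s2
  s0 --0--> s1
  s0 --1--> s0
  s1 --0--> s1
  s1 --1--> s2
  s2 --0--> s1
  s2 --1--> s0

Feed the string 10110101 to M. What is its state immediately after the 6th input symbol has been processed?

s2

Trace: s3 -1-> s2 -0-> s1 -1-> s2 -1-> s0 -0-> s1 -1-> s2
After 6 symbols: s2.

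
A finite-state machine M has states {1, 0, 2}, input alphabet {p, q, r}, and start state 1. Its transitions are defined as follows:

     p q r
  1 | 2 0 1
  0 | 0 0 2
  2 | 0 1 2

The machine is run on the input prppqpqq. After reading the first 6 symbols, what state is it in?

1 → 2 → 2 → 0 → 0 → 0 → 0
After 6 symbols: 0.

0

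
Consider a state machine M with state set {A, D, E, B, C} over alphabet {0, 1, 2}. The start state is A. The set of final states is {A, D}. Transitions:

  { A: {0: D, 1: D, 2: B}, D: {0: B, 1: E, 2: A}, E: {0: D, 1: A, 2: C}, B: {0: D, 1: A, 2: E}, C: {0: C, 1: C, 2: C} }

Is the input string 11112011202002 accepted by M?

No

start at A
read '1': A → D
read '1': D → E
read '1': E → A
read '1': A → D
read '2': D → A
read '0': A → D
read '1': D → E
read '1': E → A
read '2': A → B
read '0': B → D
read '2': D → A
read '0': A → D
read '0': D → B
read '2': B → E
End state E is not accepting.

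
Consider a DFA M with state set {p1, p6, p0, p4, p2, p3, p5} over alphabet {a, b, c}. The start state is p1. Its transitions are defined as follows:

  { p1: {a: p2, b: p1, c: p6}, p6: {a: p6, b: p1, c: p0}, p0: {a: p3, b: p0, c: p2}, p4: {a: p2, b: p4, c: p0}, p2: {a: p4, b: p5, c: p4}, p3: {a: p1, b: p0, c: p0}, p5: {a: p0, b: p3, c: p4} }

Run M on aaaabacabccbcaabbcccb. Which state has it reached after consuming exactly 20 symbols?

start at p1
read 'a': p1 → p2
read 'a': p2 → p4
read 'a': p4 → p2
read 'a': p2 → p4
read 'b': p4 → p4
read 'a': p4 → p2
read 'c': p2 → p4
read 'a': p4 → p2
read 'b': p2 → p5
read 'c': p5 → p4
read 'c': p4 → p0
read 'b': p0 → p0
read 'c': p0 → p2
read 'a': p2 → p4
read 'a': p4 → p2
read 'b': p2 → p5
read 'b': p5 → p3
read 'c': p3 → p0
read 'c': p0 → p2
read 'c': p2 → p4
After 20 symbols: p4.

p4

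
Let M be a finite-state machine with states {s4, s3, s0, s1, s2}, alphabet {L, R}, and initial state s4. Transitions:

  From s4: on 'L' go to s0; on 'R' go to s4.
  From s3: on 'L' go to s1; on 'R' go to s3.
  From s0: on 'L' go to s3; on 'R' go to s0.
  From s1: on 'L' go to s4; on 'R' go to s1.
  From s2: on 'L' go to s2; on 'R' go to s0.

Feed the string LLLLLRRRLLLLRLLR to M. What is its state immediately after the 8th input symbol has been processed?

s4 → s0 → s3 → s1 → s4 → s0 → s0 → s0 → s0
After 8 symbols: s0.

s0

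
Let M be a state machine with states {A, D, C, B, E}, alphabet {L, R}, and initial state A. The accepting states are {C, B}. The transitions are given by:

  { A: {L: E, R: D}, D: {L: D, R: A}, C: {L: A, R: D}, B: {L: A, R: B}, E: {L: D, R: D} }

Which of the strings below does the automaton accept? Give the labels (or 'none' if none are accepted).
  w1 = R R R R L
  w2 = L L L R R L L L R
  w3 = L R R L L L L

none

w1: A → D → A → D → A → E  → end E, rejected
w2: A → E → D → D → A → D → D → D → D → A  → end A, rejected
w3: A → E → D → A → E → D → D → D  → end D, rejected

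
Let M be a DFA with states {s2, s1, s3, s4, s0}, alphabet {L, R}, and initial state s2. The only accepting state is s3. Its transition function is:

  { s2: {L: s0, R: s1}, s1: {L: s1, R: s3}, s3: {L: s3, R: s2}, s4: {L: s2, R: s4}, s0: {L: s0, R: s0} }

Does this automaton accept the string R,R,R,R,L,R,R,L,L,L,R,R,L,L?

start at s2
read 'R': s2 → s1
read 'R': s1 → s3
read 'R': s3 → s2
read 'R': s2 → s1
read 'L': s1 → s1
read 'R': s1 → s3
read 'R': s3 → s2
read 'L': s2 → s0
read 'L': s0 → s0
read 'L': s0 → s0
read 'R': s0 → s0
read 'R': s0 → s0
read 'L': s0 → s0
read 'L': s0 → s0
End state s0 is not accepting.

No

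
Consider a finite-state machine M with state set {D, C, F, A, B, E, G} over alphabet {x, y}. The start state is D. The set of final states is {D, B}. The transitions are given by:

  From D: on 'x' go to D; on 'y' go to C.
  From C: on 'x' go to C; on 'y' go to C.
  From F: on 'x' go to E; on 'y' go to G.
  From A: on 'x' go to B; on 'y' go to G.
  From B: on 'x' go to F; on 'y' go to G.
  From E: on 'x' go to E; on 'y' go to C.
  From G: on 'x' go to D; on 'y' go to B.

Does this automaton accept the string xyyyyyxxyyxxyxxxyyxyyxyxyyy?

D → D → C → C → C → C → C → C → C → C → C → C → C → C → C → C → C → C → C → C → C → C → C → C → C → C → C → C
End state C is not accepting.

No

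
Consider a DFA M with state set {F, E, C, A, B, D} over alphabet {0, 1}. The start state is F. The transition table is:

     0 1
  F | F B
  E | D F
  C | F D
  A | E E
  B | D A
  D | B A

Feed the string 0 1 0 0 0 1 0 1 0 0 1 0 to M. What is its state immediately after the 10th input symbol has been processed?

Trace: F -0-> F -1-> B -0-> D -0-> B -0-> D -1-> A -0-> E -1-> F -0-> F -0-> F
After 10 symbols: F.

F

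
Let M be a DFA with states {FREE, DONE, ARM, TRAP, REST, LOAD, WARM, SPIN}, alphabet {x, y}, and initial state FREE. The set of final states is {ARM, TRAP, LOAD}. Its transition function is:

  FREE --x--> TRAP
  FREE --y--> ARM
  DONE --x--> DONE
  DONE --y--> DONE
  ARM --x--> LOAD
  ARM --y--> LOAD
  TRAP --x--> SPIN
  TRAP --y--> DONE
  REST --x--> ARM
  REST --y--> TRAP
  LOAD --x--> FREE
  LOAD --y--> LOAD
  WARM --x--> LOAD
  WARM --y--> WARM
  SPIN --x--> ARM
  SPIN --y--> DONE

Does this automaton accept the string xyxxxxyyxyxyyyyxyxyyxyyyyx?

No

Trace: FREE -x-> TRAP -y-> DONE -x-> DONE -x-> DONE -x-> DONE -x-> DONE -y-> DONE -y-> DONE -x-> DONE -y-> DONE -x-> DONE -y-> DONE -y-> DONE -y-> DONE -y-> DONE -x-> DONE -y-> DONE -x-> DONE -y-> DONE -y-> DONE -x-> DONE -y-> DONE -y-> DONE -y-> DONE -y-> DONE -x-> DONE
End state DONE is not accepting.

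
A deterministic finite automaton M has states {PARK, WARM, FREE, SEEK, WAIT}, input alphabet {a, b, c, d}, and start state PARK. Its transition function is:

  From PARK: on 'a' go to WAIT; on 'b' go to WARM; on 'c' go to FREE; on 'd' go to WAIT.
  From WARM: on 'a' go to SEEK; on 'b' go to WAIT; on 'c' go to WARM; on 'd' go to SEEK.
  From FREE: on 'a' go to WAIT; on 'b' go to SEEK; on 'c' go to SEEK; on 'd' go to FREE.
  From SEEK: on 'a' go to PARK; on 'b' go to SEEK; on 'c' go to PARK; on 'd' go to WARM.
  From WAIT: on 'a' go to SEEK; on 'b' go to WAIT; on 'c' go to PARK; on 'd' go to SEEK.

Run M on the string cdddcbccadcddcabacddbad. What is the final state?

Trace: PARK -c-> FREE -d-> FREE -d-> FREE -d-> FREE -c-> SEEK -b-> SEEK -c-> PARK -c-> FREE -a-> WAIT -d-> SEEK -c-> PARK -d-> WAIT -d-> SEEK -c-> PARK -a-> WAIT -b-> WAIT -a-> SEEK -c-> PARK -d-> WAIT -d-> SEEK -b-> SEEK -a-> PARK -d-> WAIT

WAIT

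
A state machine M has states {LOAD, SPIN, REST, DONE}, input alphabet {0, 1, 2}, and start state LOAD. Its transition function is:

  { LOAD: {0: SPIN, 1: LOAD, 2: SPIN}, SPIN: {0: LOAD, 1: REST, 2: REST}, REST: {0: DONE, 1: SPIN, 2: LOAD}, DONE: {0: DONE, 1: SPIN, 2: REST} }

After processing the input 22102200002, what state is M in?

REST

start at LOAD
read '2': LOAD → SPIN
read '2': SPIN → REST
read '1': REST → SPIN
read '0': SPIN → LOAD
read '2': LOAD → SPIN
read '2': SPIN → REST
read '0': REST → DONE
read '0': DONE → DONE
read '0': DONE → DONE
read '0': DONE → DONE
read '2': DONE → REST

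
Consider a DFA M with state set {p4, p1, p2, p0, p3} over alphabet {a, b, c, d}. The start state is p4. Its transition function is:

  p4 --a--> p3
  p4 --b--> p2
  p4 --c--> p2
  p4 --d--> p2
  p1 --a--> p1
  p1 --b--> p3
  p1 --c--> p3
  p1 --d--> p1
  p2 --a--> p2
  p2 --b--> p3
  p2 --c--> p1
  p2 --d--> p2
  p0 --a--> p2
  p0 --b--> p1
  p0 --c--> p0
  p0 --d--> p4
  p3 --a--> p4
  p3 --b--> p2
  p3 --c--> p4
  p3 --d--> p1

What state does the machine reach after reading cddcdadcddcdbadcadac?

Trace: p4 -c-> p2 -d-> p2 -d-> p2 -c-> p1 -d-> p1 -a-> p1 -d-> p1 -c-> p3 -d-> p1 -d-> p1 -c-> p3 -d-> p1 -b-> p3 -a-> p4 -d-> p2 -c-> p1 -a-> p1 -d-> p1 -a-> p1 -c-> p3

p3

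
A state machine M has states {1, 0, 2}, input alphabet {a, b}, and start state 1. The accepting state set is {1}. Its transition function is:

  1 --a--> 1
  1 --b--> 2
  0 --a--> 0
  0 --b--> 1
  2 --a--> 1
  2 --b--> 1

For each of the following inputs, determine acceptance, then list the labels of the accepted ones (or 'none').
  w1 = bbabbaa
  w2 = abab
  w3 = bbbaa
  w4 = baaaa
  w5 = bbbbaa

w1:
  start at 1
  read 'b': 1 → 2
  read 'b': 2 → 1
  read 'a': 1 → 1
  read 'b': 1 → 2
  read 'b': 2 → 1
  read 'a': 1 → 1
  read 'a': 1 → 1
  end 1, accepted
w2:
  start at 1
  read 'a': 1 → 1
  read 'b': 1 → 2
  read 'a': 2 → 1
  read 'b': 1 → 2
  end 2, rejected
w3:
  start at 1
  read 'b': 1 → 2
  read 'b': 2 → 1
  read 'b': 1 → 2
  read 'a': 2 → 1
  read 'a': 1 → 1
  end 1, accepted
w4:
  start at 1
  read 'b': 1 → 2
  read 'a': 2 → 1
  read 'a': 1 → 1
  read 'a': 1 → 1
  read 'a': 1 → 1
  end 1, accepted
w5:
  start at 1
  read 'b': 1 → 2
  read 'b': 2 → 1
  read 'b': 1 → 2
  read 'b': 2 → 1
  read 'a': 1 → 1
  read 'a': 1 → 1
  end 1, accepted

w1, w3, w4, w5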